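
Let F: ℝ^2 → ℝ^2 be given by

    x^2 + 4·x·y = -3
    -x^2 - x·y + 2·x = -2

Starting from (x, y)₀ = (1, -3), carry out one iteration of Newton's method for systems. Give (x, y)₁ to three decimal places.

(-7.000, -21.000)

At (1, -3): F = (-8.000, 6.000).
Jacobian J = [[2·x + 4·y, 4·x], [-2·x - y + 2, -x]].
At the point, J = [[-10.000, 4.000], [3.000, -1.000]] (det J = -2.000).
Solving J·Δ = −F gives Δ = (-8.000, -18.000).
Then the next iterate is (x, y)₁ = (-7.000, -21.000).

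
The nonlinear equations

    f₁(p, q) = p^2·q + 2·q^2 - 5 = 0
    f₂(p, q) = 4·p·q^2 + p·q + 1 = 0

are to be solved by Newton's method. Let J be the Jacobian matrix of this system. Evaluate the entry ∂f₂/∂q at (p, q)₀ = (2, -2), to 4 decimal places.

-30.0000

∂f₂/∂q = 8·p·q + p.
At (2, -2) this is -30.0000.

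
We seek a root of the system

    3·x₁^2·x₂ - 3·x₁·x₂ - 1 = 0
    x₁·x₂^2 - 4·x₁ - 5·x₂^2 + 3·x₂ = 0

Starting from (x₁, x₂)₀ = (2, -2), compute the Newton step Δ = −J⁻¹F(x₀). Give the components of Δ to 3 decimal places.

At (2, -2): F = (-13.000, -26.000).
Jacobian J = [[6·x₁·x₂ - 3·x₂, 3·x₁^2 - 3·x₁], [x₂^2 - 4, 2·x₁·x₂ - 10·x₂ + 3]].
At the point, J = [[-18.000, 6.000], [0.000, 15.000]] (det J = -270.000).
Solving J·Δ = −F gives Δ = (-0.144, 1.733).

(-0.144, 1.733)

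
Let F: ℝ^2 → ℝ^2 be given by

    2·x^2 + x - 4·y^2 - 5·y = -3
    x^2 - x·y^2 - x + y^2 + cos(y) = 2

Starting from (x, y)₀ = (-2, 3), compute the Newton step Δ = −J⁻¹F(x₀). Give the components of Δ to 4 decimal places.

At (-2, 3): F = (-42.0000, 30.010008).
Jacobian J = [[4·x + 1, -8·y - 5], [2·x - y^2 - 1, -2·x·y + 2·y - sin(y)]].
At the point, J = [[-7.0000, -29.0000], [-14.0000, 17.858880]] (det J = -531.012160).
Solving J·Δ = −F gives Δ = (0.2264, -1.5029).

(0.2264, -1.5029)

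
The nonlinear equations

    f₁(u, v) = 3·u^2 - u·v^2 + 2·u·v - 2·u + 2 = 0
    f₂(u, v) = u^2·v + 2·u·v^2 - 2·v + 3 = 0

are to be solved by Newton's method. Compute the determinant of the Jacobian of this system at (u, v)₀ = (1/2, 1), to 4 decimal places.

0.5000

J = [[6·u - v^2 + 2·v - 2, -2·u·v + 2·u], [2·u·v + 2·v^2, u^2 + 4·u·v - 2]].
At the point, J = [[2.0000, 0.0000], [3.0000, 0.2500]].
det J = 0.5000.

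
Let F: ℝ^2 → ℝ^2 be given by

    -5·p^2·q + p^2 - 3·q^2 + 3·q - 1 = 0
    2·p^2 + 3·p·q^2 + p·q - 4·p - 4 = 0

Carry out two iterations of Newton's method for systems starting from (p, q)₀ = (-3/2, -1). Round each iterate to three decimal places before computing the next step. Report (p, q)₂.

(-1.107, -1.112)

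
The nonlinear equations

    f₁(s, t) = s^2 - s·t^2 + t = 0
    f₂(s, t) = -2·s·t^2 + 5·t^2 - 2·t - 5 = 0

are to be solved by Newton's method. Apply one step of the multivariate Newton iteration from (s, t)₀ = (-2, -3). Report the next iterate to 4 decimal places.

(-1.6943, -1.6340)

At (-2, -3): F = (19.0000, 82.0000).
Jacobian J = [[2·s - t^2, -2·s·t + 1], [-2·t^2, -4·s·t + 10·t - 2]].
At the point, J = [[-13.0000, -11.0000], [-18.0000, -56.0000]] (det J = 530.0000).
Solving J·Δ = −F gives Δ = (0.3057, 1.3660).
Then the next iterate is (s, t)₁ = (-1.6943, -1.6340).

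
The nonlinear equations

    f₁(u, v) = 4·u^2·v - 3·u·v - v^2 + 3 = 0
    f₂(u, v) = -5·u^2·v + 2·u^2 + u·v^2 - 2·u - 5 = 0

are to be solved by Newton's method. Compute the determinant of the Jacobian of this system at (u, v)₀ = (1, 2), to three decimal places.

J = [[8·u·v - 3·v, 4·u^2 - 3·u - 2·v], [-10·u·v + 4·u + v^2 - 2, -5·u^2 + 2·u·v]].
At the point, J = [[10.000, -3.000], [-14.000, -1.000]].
det J = -52.000.

-52.000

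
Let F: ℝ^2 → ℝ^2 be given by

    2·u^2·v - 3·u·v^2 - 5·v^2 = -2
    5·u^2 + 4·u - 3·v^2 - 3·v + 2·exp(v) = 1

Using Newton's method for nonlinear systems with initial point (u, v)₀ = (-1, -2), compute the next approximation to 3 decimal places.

(0.545, -0.382)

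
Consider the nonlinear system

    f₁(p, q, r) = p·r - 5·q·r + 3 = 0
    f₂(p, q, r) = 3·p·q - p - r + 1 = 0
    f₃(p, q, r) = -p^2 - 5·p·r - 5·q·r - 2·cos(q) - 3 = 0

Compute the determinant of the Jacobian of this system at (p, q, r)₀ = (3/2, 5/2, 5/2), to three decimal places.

-2031.089

J = [[r, -5·r, p - 5·q], [3·q - 1, 3·p, -1], [-2·p - 5·r, -5·r + 2·sin(q), -5·p - 5·q]].
At the point, J = [[2.500, -12.500, -11.000], [6.500, 4.500, -1.000], [-15.500, -11.30306, -20.000]].
det J = -2031.089.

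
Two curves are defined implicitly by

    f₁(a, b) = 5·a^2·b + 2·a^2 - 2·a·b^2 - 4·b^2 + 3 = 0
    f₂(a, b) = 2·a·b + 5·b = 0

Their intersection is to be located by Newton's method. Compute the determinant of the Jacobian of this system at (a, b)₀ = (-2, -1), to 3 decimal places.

50.000

J = [[10·a·b + 4·a - 2·b^2, 5·a^2 - 4·a·b - 8·b], [2·b, 2·a + 5]].
At the point, J = [[10.000, 20.000], [-2.000, 1.000]].
det J = 50.000.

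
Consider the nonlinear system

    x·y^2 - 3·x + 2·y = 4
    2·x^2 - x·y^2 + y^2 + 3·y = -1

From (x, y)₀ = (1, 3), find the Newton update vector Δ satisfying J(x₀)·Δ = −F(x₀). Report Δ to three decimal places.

At (1, 3): F = (8.000, 12.000).
Jacobian J = [[y^2 - 3, 2·x·y + 2], [4·x - y^2, -2·x·y + 2·y + 3]].
At the point, J = [[6.000, 8.000], [-5.000, 3.000]] (det J = 58.000).
Solving J·Δ = −F gives Δ = (1.241, -1.931).

(1.241, -1.931)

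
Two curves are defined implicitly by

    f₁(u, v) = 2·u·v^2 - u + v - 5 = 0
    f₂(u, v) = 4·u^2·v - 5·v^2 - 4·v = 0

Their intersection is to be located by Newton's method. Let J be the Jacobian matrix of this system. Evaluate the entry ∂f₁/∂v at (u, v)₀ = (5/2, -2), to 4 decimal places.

∂f₁/∂v = 4·u·v + 1.
At (5/2, -2) this is -19.0000.

-19.0000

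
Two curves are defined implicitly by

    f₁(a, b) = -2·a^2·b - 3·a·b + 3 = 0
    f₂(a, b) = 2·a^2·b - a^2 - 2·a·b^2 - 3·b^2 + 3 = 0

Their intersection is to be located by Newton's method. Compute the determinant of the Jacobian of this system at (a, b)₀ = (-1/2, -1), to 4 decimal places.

3.5000

J = [[-4·a·b - 3·b, -2·a^2 - 3·a], [4·a·b - 2·a - 2·b^2, 2·a^2 - 4·a·b - 6·b]].
At the point, J = [[1.0000, 1.0000], [1.0000, 4.5000]].
det J = 3.5000.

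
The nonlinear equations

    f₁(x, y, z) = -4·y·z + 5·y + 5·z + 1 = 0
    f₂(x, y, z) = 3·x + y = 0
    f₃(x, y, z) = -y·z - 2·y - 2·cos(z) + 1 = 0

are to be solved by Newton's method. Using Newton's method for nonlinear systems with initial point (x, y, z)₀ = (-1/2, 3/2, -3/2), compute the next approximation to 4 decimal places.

(-0.2018, 0.6054, -1.3410)

At (-1/2, 3/2, -3/2): F = (10.0000, 0.0000, 0.108526).
Jacobian J = [[0, -4·z + 5, -4·y + 5], [3, 1, 0], [0, -z - 2, -y + 2·sin(z)]].
At the point, J = [[0.0000, 11.0000, -1.0000], [3.0000, 1.0000, 0.0000], [0.0000, -0.5000, -3.494990]] (det J = 116.834669).
Solving J·Δ = −F gives Δ = (0.2982, -0.8946, 0.1590).
Then the next iterate is (x, y, z)₁ = (-0.2018, 0.6054, -1.3410).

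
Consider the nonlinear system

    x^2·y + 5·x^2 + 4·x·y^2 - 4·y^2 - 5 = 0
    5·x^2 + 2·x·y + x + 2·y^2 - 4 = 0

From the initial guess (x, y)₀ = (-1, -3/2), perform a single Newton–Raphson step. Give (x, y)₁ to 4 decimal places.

At (-1, -3/2): F = (-19.5000, 7.5000).
Jacobian J = [[2·x·y + 10·x + 4·y^2, x^2 + 8·x·y - 8·y], [10·x + 2·y + 1, 2·x + 4·y]].
At the point, J = [[2.0000, 25.0000], [-12.0000, -8.0000]] (det J = 284.0000).
Solving J·Δ = −F gives Δ = (0.1109, 0.7711).
Then the next iterate is (x, y)₁ = (-0.8891, -0.7289).

(-0.8891, -0.7289)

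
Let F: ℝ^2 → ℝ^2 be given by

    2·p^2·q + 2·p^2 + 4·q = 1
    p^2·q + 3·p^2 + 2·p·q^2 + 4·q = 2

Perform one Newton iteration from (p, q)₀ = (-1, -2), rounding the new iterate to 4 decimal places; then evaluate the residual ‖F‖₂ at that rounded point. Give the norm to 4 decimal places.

At (-1, -2): F = (-11.0000, -17.0000).
Jacobian J = [[4·p·q + 4·p, 2·p^2 + 4], [2·p·q + 6·p + 2·q^2, p^2 + 4·p·q + 4]].
At the point, J = [[4.0000, 6.0000], [6.0000, 13.0000]] (det J = 16.0000).
Solving J·Δ = −F gives Δ = (2.5625, 0.1250).
Then the next iterate is (p, q)₁ = (1.5625, -1.8750).
Re-evaluating at (1.5625, -1.8750): F = (-12.772461, 4.232910), so ‖F‖₂ = 13.4556.

13.4556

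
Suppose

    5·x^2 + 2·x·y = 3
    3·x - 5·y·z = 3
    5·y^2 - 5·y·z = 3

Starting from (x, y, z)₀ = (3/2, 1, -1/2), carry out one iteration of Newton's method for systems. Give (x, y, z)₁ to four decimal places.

At (3/2, 1, -1/2): F = (11.2500, 4.0000, 4.5000).
Jacobian J = [[10·x + 2·y, 2·x, 0], [3, -5·z, -5·y], [0, 10·y - 5·z, -5·y]].
At the point, J = [[17.0000, 3.0000, 0.0000], [3.0000, 2.5000, -5.0000], [0.0000, 12.5000, -5.0000]] (det J = 895.0000).
Solving J·Δ = −F gives Δ = (-0.6201, -0.2360, 0.3099).
Then the next iterate is (x, y, z)₁ = (0.8799, 0.7640, -0.1901).

(0.8799, 0.7640, -0.1901)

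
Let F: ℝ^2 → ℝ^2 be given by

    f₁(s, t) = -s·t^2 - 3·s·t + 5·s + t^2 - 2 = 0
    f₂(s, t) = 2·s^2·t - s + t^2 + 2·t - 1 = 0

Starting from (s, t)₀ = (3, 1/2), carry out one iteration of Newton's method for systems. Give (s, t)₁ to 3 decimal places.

(1.079, 0.660)

At (3, 1/2): F = (8.000, 6.250).
Jacobian J = [[-t^2 - 3·t + 5, -2·s·t - 3·s + 2·t], [4·s·t - 1, 2·s^2 + 2·t + 2]].
At the point, J = [[3.250, -11.000], [5.000, 21.000]] (det J = 123.250).
Solving J·Δ = −F gives Δ = (-1.921, 0.160).
Then the next iterate is (s, t)₁ = (1.079, 0.660).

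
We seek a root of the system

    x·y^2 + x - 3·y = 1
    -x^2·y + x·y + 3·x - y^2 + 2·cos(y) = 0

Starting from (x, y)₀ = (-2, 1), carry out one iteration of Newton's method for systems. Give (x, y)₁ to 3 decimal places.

At (-2, 1): F = (-8.000, -11.91940).
Jacobian J = [[y^2 + 1, 2·x·y - 3], [-2·x·y + y + 3, -x^2 + x - 2·y - 2·sin(y)]].
At the point, J = [[2.000, -7.000], [8.000, -9.68294]] (det J = 36.63412).
Solving J·Δ = −F gives Δ = (0.163, -1.096).
Then the next iterate is (x, y)₁ = (-1.837, -0.096).

(-1.837, -0.096)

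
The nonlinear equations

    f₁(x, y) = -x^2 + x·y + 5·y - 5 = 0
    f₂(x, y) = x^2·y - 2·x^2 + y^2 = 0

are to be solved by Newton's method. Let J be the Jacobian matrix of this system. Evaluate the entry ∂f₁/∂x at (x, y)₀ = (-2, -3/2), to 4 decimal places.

∂f₁/∂x = -2·x + y.
At (-2, -3/2) this is 2.5000.

2.5000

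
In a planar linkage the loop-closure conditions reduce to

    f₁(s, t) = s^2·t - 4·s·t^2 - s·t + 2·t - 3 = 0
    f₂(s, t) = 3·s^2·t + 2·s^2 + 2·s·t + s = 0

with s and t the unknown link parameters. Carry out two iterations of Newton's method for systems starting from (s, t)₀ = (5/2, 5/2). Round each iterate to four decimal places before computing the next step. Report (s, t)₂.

(0.8229, 1.1127)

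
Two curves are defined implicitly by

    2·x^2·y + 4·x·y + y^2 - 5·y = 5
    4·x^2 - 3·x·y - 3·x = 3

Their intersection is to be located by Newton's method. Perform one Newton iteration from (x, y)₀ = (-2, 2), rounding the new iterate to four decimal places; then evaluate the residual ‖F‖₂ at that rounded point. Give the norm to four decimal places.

36.4422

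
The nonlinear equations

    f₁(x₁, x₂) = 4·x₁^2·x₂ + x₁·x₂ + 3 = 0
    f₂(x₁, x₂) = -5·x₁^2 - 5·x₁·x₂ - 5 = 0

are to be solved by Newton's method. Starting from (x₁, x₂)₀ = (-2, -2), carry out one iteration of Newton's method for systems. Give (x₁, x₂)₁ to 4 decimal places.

(1.1667, -7.0000)

At (-2, -2): F = (-25.0000, -45.0000).
Jacobian J = [[8·x₁·x₂ + x₂, 4·x₁^2 + x₁], [-10·x₁ - 5·x₂, -5·x₁]].
At the point, J = [[30.0000, 14.0000], [30.0000, 10.0000]] (det J = -120.0000).
Solving J·Δ = −F gives Δ = (3.1667, -5.0000).
Then the next iterate is (x₁, x₂)₁ = (1.1667, -7.0000).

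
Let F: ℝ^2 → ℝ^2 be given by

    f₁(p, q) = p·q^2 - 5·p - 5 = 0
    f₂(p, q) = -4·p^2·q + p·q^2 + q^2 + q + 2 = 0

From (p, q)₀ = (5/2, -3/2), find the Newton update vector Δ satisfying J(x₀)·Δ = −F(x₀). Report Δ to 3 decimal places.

(-2.238, -0.763)

At (5/2, -3/2): F = (-11.875, 45.875).
Jacobian J = [[q^2 - 5, 2·p·q], [-8·p·q + q^2, -4·p^2 + 2·p·q + 2·q + 1]].
At the point, J = [[-2.750, -7.500], [32.250, -34.500]] (det J = 336.750).
Solving J·Δ = −F gives Δ = (-2.238, -0.763).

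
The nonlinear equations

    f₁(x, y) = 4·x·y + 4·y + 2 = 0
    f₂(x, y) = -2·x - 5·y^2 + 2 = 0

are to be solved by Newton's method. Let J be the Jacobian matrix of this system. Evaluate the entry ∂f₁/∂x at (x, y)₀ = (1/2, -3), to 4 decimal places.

∂f₁/∂x = 4·y.
At (1/2, -3) this is -12.0000.

-12.0000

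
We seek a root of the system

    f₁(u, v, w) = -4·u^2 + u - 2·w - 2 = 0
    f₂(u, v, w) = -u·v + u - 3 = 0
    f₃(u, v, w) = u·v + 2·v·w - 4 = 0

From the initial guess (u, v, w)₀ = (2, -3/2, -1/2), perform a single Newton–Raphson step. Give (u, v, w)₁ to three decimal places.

(1.191, -1.511, -1.933)

At (2, -3/2, -1/2): F = (-15.000, 2.000, -5.500).
Jacobian J = [[-8·u + 1, 0, -2], [-v + 1, -u, 0], [v, u + 2·w, 2·v]].
At the point, J = [[-15.000, 0.000, -2.000], [2.500, -2.000, 0.000], [-1.500, 1.000, -3.000]] (det J = -89.000).
Solving J·Δ = −F gives Δ = (-0.809, -0.011, -1.433).
Then the next iterate is (u, v, w)₁ = (1.191, -1.511, -1.933).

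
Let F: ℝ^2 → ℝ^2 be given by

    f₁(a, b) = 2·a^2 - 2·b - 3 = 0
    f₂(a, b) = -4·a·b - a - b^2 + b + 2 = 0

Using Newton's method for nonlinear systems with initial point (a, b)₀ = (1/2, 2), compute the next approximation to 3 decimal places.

(1.339, -0.411)

At (1/2, 2): F = (-6.500, -4.500).
Jacobian J = [[4·a, -2], [-4·b - 1, -4·a - 2·b + 1]].
At the point, J = [[2.000, -2.000], [-9.000, -5.000]] (det J = -28.000).
Solving J·Δ = −F gives Δ = (0.839, -2.411).
Then the next iterate is (a, b)₁ = (1.339, -0.411).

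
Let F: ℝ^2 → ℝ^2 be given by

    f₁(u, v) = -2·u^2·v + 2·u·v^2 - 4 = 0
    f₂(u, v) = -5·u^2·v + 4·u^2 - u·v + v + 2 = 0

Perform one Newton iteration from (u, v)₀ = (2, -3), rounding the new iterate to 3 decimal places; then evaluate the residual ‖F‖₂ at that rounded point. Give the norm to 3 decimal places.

27.499

At (2, -3): F = (56.000, 81.000).
Jacobian J = [[-4·u·v + 2·v^2, -2·u^2 + 4·u·v], [-10·u·v + 8·u - v, -5·u^2 - u + 1]].
At the point, J = [[42.000, -32.000], [79.000, -21.000]] (det J = 1646.000).
Solving J·Δ = −F gives Δ = (-0.860, 0.621).
Then the next iterate is (u, v)₁ = (1.140, -2.379).
Re-evaluating at (1.140, -2.379): F = (15.08748, 22.99020), so ‖F‖₂ = 27.499.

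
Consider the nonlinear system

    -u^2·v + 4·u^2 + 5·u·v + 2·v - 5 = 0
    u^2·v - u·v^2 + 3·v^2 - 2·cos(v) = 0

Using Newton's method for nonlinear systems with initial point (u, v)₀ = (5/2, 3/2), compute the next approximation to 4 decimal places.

(0.9825, 1.2546)

At (5/2, 3/2): F = (32.3750, 10.358526).
Jacobian J = [[-2·u·v + 8·u + 5·v, -u^2 + 5·u + 2], [2·u·v - v^2, u^2 - 2·u·v + 6·v + 2·sin(v)]].
At the point, J = [[20.0000, 8.2500], [5.2500, 9.744990]] (det J = 151.587299).
Solving J·Δ = −F gives Δ = (-1.5175, -0.2454).
Then the next iterate is (u, v)₁ = (0.9825, 1.2546).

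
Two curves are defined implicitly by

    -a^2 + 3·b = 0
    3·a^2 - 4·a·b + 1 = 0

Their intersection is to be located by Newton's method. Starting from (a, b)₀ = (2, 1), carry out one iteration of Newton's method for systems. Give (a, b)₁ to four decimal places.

At (2, 1): F = (-1.0000, 5.0000).
Jacobian J = [[-2·a, 3], [6·a - 4·b, -4·a]].
At the point, J = [[-4.0000, 3.0000], [8.0000, -8.0000]] (det J = 8.0000).
Solving J·Δ = −F gives Δ = (0.8750, 1.5000).
Then the next iterate is (a, b)₁ = (2.8750, 2.5000).

(2.8750, 2.5000)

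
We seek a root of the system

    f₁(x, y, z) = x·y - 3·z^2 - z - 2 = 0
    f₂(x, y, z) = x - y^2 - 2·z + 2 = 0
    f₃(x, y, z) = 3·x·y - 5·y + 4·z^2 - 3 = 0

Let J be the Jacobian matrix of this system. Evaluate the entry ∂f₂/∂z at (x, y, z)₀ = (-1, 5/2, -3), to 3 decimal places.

∂f₂/∂z = -2.
At (-1, 5/2, -3) this is -2.000.

-2.000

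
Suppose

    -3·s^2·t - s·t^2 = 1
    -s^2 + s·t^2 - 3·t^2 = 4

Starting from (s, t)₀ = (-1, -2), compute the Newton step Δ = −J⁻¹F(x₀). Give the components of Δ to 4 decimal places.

(-0.0140, 1.3178)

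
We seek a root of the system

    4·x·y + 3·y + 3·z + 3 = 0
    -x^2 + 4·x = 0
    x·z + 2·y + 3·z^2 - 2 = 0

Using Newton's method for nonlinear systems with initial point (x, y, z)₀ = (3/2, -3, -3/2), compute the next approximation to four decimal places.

At (3/2, -3, -3/2): F = (-28.5000, 3.7500, -3.5000).
Jacobian J = [[4·y, 4·x + 3, 3], [-2·x + 4, 0, 0], [z, 2, x + 6·z]].
At the point, J = [[-12.0000, 9.0000, 3.0000], [1.0000, 0.0000, 0.0000], [-1.5000, 2.0000, -7.5000]] (det J = 73.5000).
Solving J·Δ = −F gives Δ = (-3.7500, -1.7704, -0.1888).
Then the next iterate is (x, y, z)₁ = (-2.2500, -4.7704, -1.6888).

(-2.2500, -4.7704, -1.6888)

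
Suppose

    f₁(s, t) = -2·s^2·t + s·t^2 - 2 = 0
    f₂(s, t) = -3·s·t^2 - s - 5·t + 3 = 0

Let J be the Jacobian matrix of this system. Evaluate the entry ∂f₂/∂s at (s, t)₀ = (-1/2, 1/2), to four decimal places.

-1.7500

∂f₂/∂s = -3·t^2 - 1.
At (-1/2, 1/2) this is -1.7500.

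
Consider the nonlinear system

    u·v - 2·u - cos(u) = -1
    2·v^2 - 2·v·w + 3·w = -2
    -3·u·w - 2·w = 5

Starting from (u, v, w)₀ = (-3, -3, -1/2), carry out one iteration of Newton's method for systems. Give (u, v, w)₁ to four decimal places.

At (-3, -3, -1/2): F = (16.989992, 15.5000, -8.5000).
Jacobian J = [[v + sin(u) - 2, u, 0], [0, 4·v - 2·w, -2·v + 3], [-3·w, 0, -3·u - 2]].
At the point, J = [[-5.141120, -3.0000, 0.0000], [0.0000, -11.0000, 9.0000], [1.5000, 0.0000, 7.0000]] (det J = 355.366241).
Solving J·Δ = −F gives Δ = (2.1196, 2.0310, 0.7601).
Then the next iterate is (u, v, w)₁ = (-0.8804, -0.9690, 0.2601).

(-0.8804, -0.9690, 0.2601)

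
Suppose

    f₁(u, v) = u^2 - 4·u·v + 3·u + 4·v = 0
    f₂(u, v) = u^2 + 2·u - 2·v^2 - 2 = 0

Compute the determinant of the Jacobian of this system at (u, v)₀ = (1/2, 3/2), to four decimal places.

6.0000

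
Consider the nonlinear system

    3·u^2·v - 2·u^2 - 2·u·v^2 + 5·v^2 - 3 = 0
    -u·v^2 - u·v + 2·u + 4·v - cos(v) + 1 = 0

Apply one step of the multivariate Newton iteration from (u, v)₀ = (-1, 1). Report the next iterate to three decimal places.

(-2.167, 0.431)

At (-1, 1): F = (5.000, 4.45970).
Jacobian J = [[6·u·v - 4·u - 2·v^2, 3·u^2 - 4·u·v + 10·v], [-v^2 - v + 2, -2·u·v - u + sin(v) + 4]].
At the point, J = [[-4.000, 17.000], [0.000, 7.84147]] (det J = -31.36588).
Solving J·Δ = −F gives Δ = (-1.167, -0.569).
Then the next iterate is (u, v)₁ = (-2.167, 0.431).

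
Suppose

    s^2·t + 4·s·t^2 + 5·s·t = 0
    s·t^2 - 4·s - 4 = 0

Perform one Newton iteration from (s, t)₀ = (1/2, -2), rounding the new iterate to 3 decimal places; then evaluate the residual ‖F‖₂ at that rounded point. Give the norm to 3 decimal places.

155.710

At (1/2, -2): F = (2.500, -4.000).
Jacobian J = [[2·s·t + 4·t^2 + 5·t, s^2 + 8·s·t + 5·s], [t^2 - 4, 2·s·t]].
At the point, J = [[4.000, -5.250], [0.000, -2.000]] (det J = -8.000).
Solving J·Δ = −F gives Δ = (-3.250, -2.000).
Then the next iterate is (s, t)₁ = (-2.750, -4.000).
Re-evaluating at (-2.750, -4.000): F = (-151.250, -37.000), so ‖F‖₂ = 155.710.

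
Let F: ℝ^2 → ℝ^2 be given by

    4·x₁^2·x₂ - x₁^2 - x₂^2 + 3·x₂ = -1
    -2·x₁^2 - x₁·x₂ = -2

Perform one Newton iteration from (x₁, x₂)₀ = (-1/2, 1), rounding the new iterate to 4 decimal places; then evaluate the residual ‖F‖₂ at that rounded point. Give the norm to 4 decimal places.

At (-1/2, 1): F = (3.7500, 2.0000).
Jacobian J = [[8·x₁·x₂ - 2·x₁, 4·x₁^2 - 2·x₂ + 3], [-4·x₁ - x₂, -x₁]].
At the point, J = [[-3.0000, 2.0000], [1.0000, 0.5000]] (det J = -3.5000).
Solving J·Δ = −F gives Δ = (-0.6071, -2.7857).
Then the next iterate is (x₁, x₂)₁ = (-1.1071, -1.7857).
Re-evaluating at (-1.1071, -1.7857): F = (-17.526214, -2.428289), so ‖F‖₂ = 17.6936.

17.6936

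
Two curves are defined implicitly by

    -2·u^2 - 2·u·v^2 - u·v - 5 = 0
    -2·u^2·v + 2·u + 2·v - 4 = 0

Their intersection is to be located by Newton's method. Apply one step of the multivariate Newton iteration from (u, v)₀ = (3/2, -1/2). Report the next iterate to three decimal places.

(-1.617, -6.633)

At (3/2, -1/2): F = (-9.500, 0.250).
Jacobian J = [[-4·u - 2·v^2 - v, -4·u·v - u], [-4·u·v + 2, -2·u^2 + 2]].
At the point, J = [[-6.000, 1.500], [5.000, -2.500]] (det J = 7.500).
Solving J·Δ = −F gives Δ = (-3.117, -6.133).
Then the next iterate is (u, v)₁ = (-1.617, -6.633).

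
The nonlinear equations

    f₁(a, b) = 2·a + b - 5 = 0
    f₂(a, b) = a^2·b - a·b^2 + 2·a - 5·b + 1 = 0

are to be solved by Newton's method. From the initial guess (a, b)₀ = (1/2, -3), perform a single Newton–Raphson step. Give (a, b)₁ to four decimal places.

(0.4231, 4.1538)

At (1/2, -3): F = (-7.0000, 11.7500).
Jacobian J = [[2, 1], [2·a·b - b^2 + 2, a^2 - 2·a·b - 5]].
At the point, J = [[2.0000, 1.0000], [-10.0000, -1.7500]] (det J = 6.5000).
Solving J·Δ = −F gives Δ = (-0.0769, 7.1538).
Then the next iterate is (a, b)₁ = (0.4231, 4.1538).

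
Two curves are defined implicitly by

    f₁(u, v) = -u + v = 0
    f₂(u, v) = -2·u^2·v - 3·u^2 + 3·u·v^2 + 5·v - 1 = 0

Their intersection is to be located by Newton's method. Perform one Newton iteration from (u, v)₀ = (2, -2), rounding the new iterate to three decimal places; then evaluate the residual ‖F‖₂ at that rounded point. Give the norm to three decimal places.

At (2, -2): F = (-4.000, 17.000).
Jacobian J = [[-1, 1], [-4·u·v - 6·u + 3·v^2, -2·u^2 + 6·u·v + 5]].
At the point, J = [[-1.000, 1.000], [16.000, -27.000]] (det J = 11.000).
Solving J·Δ = −F gives Δ = (-8.273, -4.273).
Then the next iterate is (u, v)₁ = (-6.273, -6.273).
Re-evaluating at (-6.273, -6.273): F = (0.000, -397.26246), so ‖F‖₂ = 397.262.

397.262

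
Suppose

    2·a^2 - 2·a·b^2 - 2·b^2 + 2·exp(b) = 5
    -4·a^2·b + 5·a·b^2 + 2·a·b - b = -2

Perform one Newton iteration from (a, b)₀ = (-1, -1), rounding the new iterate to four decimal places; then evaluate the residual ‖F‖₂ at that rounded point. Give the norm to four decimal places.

47.8245

At (-1, -1): F = (-2.264241, 4.0000).
Jacobian J = [[4·a - 2·b^2, -4·a·b - 4·b + 2·exp(b)], [-8·a·b + 5·b^2 + 2·b, -4·a^2 + 10·a·b + 2·a - 1]].
At the point, J = [[-6.0000, 0.735759], [-5.0000, 3.0000]] (det J = -14.321206).
Solving J·Δ = −F gives Δ = (-0.6798, -2.4664).
Then the next iterate is (a, b)₁ = (-1.6798, -3.4664).
Re-evaluating at (-1.6798, -3.4664): F = (17.042772, -44.684718), so ‖F‖₂ = 47.8245.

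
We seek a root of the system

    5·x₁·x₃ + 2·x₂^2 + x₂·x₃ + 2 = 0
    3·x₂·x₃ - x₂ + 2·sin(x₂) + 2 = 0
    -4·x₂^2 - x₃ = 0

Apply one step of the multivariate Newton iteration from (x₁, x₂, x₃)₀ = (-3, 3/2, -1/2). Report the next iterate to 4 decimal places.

At (-3, 3/2, -1/2): F = (13.2500, 0.244990, -8.5000).
Jacobian J = [[5·x₃, 4·x₂ + x₃, 5·x₁ + x₂], [0, 3·x₃ + 2·cos(x₂) - 1, 3·x₂], [0, -8·x₂, -1]].
At the point, J = [[-2.5000, 5.5000, -13.5000], [0.0000, -2.358526, 4.5000], [0.0000, -12.0000, -1.0000]] (det J = -140.896314).
Solving J·Δ = −F gives Δ = (6.0190, -0.6743, -0.4079).
Then the next iterate is (x₁, x₂, x₃)₁ = (3.0190, 0.8257, -0.9079).

(3.0190, 0.8257, -0.9079)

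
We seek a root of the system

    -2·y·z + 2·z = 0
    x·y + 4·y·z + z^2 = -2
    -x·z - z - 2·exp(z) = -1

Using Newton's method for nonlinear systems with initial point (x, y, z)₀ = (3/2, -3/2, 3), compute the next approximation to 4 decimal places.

At (3/2, -3/2, 3): F = (15.0000, -9.2500, -46.671074).
Jacobian J = [[0, -2·z, -2·y + 2], [y, x + 4·z, 4·y + 2·z], [-z, 0, -x - 2·exp(z) - 1]].
At the point, J = [[0.0000, -6.0000, 5.0000], [-1.5000, 13.5000, 0.0000], [-3.0000, 0.0000, -42.671074]] (det J = 586.539665).
Solving J·Δ = −F gives Δ = (5.3233, 1.2767, -1.4680).
Then the next iterate is (x, y, z)₁ = (6.8233, -0.2233, 1.5320).

(6.8233, -0.2233, 1.5320)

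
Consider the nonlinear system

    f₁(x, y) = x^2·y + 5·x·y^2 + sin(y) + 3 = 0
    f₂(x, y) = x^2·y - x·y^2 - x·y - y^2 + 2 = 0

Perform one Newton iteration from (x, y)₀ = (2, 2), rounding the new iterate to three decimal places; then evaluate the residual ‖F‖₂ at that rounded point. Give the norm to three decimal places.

16.420

At (2, 2): F = (51.90930, -6.000).
Jacobian J = [[2·x·y + 5·y^2, x^2 + 10·x·y + cos(y)], [2·x·y - y^2 - y, x^2 - 2·x·y - x - 2·y]].
At the point, J = [[28.000, 43.58385], [2.000, -10.000]] (det J = -367.16771).
Solving J·Δ = −F gives Δ = (-0.702, -0.740).
Then the next iterate is (x, y)₁ = (1.298, 1.260).
Re-evaluating at (1.298, 1.260): F = (16.37847, -1.16093), so ‖F‖₂ = 16.420.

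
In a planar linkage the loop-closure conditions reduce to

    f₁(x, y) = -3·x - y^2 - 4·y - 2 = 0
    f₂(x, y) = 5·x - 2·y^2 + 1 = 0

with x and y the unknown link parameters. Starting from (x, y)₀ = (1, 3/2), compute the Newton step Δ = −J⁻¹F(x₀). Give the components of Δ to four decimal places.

(-1.6981, -1.1651)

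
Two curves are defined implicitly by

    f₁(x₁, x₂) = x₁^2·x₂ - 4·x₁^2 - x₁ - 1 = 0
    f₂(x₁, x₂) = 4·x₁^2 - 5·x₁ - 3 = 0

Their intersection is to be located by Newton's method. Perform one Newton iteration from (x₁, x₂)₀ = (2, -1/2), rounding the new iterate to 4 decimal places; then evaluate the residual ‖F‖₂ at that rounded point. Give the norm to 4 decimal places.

4.3650

At (2, -1/2): F = (-21.0000, 3.0000).
Jacobian J = [[2·x₁·x₂ - 8·x₁ - 1, x₁^2], [8·x₁ - 5, 0]].
At the point, J = [[-19.0000, 4.0000], [11.0000, 0.0000]] (det J = -44.0000).
Solving J·Δ = −F gives Δ = (-0.2727, 3.9545).
Then the next iterate is (x₁, x₂)₁ = (1.7273, 3.4545).
Re-evaluating at (1.7273, 3.4545): F = (-4.354835, 0.297761), so ‖F‖₂ = 4.3650.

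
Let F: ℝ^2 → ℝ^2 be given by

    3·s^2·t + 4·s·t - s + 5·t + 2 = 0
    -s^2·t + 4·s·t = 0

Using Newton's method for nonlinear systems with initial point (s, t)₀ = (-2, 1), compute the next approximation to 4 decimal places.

At (-2, 1): F = (13.0000, -12.0000).
Jacobian J = [[6·s·t + 4·t - 1, 3·s^2 + 4·s + 5], [-2·s·t + 4·t, -s^2 + 4·s]].
At the point, J = [[-9.0000, 9.0000], [8.0000, -12.0000]] (det J = 36.0000).
Solving J·Δ = −F gives Δ = (1.3333, -0.1111).
Then the next iterate is (s, t)₁ = (-0.6667, 0.8889).

(-0.6667, 0.8889)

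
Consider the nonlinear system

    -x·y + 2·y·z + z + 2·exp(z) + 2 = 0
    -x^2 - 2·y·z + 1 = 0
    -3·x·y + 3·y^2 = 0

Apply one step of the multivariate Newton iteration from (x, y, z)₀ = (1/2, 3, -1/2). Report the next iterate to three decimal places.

At (1/2, 3, -1/2): F = (-1.78694, 3.750, 22.500).
Jacobian J = [[-y, -x + 2·z, 2·y + 2·exp(z) + 1], [-2·x, -2·z, -2·y], [-3·y, -3·x + 6·y, 0]].
At the point, J = [[-3.000, -1.500, 8.21306], [-1.000, 1.000, -6.000], [-9.000, 16.500, 0.000]] (det J = -439.59796).
Solving J·Δ = −F gives Δ = (0.794, -0.931, 0.338).
Then the next iterate is (x, y, z)₁ = (1.294, 2.069, -0.162).

(1.294, 2.069, -0.162)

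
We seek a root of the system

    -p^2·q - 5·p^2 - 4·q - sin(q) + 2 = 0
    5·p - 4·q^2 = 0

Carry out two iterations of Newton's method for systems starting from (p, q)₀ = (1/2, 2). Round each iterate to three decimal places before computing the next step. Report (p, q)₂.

At (1/2, 2): F = (-8.65930, -13.500).
Jacobian J = [[-2·p·q - 10·p, -p^2 - cos(q) - 4], [5, -8·q]].
At the point, J = [[-7.000, -3.83385], [5.000, -16.000]] (det J = 131.16927).
Solving J·Δ = −F gives Δ = (-0.662, -1.051).
Then the next iterate is (p, q)₁ = (-0.162, 0.949).
Round to (-0.162, 0.949) and repeat: F = (-2.76496, -4.41240), J = [[1.92748, -4.60874], [5.000, -7.592]].
Δ = (-0.078, -0.633), so (p, q)₂ = (-0.240, 0.316).

(-0.240, 0.316)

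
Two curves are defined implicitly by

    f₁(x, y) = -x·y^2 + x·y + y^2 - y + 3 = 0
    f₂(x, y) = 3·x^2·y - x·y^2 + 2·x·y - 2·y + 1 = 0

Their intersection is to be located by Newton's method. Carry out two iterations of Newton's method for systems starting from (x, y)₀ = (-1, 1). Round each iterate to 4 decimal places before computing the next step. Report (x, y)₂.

(-0.9897, 0.5696)

At (-1, 1): F = (3.0000, 1.0000).
Jacobian J = [[-y^2 + y, -2·x·y + x + 2·y - 1], [6·x·y - y^2 + 2·y, 3·x^2 - 2·x·y + 2·x - 2]].
At the point, J = [[0.0000, 2.0000], [-5.0000, 1.0000]] (det J = 10.0000).
Solving J·Δ = −F gives Δ = (-0.1000, -1.5000).
Then the next iterate is (x, y)₁ = (-1.1000, -0.5000).
Round to (-1.1000, -0.5000) and repeat: F = (4.5750, 1.5600), J = [[-0.7500, -4.2000], [2.0500, -1.6700]].
Δ = (0.1103, 1.0696), so (x, y)₂ = (-0.9897, 0.5696).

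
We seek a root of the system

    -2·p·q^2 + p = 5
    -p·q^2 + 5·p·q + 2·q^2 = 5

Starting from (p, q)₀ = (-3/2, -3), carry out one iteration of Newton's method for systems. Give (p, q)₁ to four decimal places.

At (-3/2, -3): F = (20.5000, 49.0000).
Jacobian J = [[-2·q^2 + 1, -4·p·q], [-q^2 + 5·q, -2·p·q + 5·p + 4·q]].
At the point, J = [[-17.0000, -18.0000], [-24.0000, -28.5000]] (det J = 52.5000).
Solving J·Δ = −F gives Δ = (-5.6714, 6.4952).
Then the next iterate is (p, q)₁ = (-7.1714, 3.4952).

(-7.1714, 3.4952)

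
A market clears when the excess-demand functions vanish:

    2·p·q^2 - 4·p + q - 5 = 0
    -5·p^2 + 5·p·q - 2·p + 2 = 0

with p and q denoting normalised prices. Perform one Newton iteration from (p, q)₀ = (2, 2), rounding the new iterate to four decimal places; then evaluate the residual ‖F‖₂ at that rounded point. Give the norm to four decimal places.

0.7711

At (2, 2): F = (5.0000, -2.0000).
Jacobian J = [[2·q^2 - 4, 4·p·q + 1], [-10·p + 5·q - 2, 5·p]].
At the point, J = [[4.0000, 17.0000], [-12.0000, 10.0000]] (det J = 244.0000).
Solving J·Δ = −F gives Δ = (-0.3443, -0.2131).
Then the next iterate is (p, q)₁ = (1.6557, 1.7869).
Re-evaluating at (1.6557, 1.7869): F = (0.737439, -0.225261), so ‖F‖₂ = 0.7711.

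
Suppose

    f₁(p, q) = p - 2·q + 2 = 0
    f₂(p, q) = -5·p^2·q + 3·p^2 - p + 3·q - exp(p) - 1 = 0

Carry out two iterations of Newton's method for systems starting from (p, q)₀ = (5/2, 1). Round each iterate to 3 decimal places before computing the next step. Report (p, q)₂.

At (5/2, 1): F = (2.500, -25.18249).
Jacobian J = [[1, -2], [-10·p·q + 6·p - exp(p) - 1, -5·p^2 + 3]].
At the point, J = [[1.000, -2.000], [-23.18249, -28.250]] (det J = -74.61499).
Solving J·Δ = −F gives Δ = (-1.622, 0.439).
Then the next iterate is (p, q)₁ = (0.878, 1.439).
Round to (0.878, 1.439) and repeat: F = (0.000, -3.20094), J = [[1.000, -2.000], [-10.77250, -0.85442]].
Δ = (-0.286, -0.143), so (p, q)₂ = (0.592, 1.296).

(0.592, 1.296)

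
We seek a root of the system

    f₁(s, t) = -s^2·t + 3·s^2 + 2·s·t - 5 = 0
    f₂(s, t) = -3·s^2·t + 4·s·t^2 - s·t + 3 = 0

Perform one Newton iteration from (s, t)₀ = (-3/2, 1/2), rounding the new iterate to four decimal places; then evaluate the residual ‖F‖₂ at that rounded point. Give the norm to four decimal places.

0.0413

At (-3/2, 1/2): F = (-0.8750, -1.1250).
Jacobian J = [[-2·s·t + 6·s + 2·t, -s^2 + 2·s], [-6·s·t + 4·t^2 - t, -3·s^2 + 8·s·t - s]].
At the point, J = [[-6.5000, -5.2500], [5.0000, -11.2500]] (det J = 99.3750).
Solving J·Δ = −F gives Δ = (-0.0396, -0.1176).
Then the next iterate is (s, t)₁ = (-1.5396, 0.3824).
Re-evaluating at (-1.5396, 0.3824): F = (0.027190, -0.031085), so ‖F‖₂ = 0.0413.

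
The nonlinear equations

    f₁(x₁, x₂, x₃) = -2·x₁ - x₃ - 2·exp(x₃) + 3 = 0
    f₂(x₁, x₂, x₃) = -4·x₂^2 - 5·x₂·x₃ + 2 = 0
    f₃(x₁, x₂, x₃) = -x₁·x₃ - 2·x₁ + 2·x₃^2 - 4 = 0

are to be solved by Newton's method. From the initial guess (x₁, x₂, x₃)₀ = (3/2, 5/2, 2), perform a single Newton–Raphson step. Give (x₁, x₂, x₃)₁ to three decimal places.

(-0.347, 1.246, 1.171)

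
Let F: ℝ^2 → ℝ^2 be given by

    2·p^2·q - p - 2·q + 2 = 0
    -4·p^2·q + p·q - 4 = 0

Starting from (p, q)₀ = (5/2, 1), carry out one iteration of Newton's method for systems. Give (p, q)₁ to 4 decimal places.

(20.2500, -15.1667)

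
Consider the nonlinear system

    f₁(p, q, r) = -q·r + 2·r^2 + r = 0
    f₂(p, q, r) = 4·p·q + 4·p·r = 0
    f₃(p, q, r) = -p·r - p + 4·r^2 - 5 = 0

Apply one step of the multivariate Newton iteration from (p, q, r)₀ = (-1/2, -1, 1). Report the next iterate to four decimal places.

(-2.9286, -0.4286, 0.4286)

At (-1/2, -1, 1): F = (4.0000, 0.0000, 0.0000).
Jacobian J = [[0, -r, -q + 4·r + 1], [4·q + 4·r, 4·p, 4·p], [-r - 1, 0, -p + 8·r]].
At the point, J = [[0.0000, -1.0000, 6.0000], [0.0000, -2.0000, -2.0000], [-2.0000, 0.0000, 8.5000]] (det J = -28.0000).
Solving J·Δ = −F gives Δ = (-2.4286, 0.5714, -0.5714).
Then the next iterate is (p, q, r)₁ = (-2.9286, -0.4286, 0.4286).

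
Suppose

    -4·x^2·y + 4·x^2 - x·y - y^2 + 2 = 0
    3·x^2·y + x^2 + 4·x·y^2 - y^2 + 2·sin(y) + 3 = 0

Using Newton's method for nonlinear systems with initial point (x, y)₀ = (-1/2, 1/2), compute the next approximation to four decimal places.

(3.9561, -5.2602)

At (-1/2, 1/2): F = (2.5000, 3.833851).
Jacobian J = [[-8·x·y + 8·x - y, -4·x^2 - x - 2·y], [6·x·y + 2·x + 4·y^2, 3·x^2 + 8·x·y - 2·y + 2·cos(y)]].
At the point, J = [[-2.5000, -1.5000], [-1.5000, -0.494835]] (det J = -1.012913).
Solving J·Δ = −F gives Δ = (4.4561, -5.7602).
Then the next iterate is (x, y)₁ = (3.9561, -5.2602).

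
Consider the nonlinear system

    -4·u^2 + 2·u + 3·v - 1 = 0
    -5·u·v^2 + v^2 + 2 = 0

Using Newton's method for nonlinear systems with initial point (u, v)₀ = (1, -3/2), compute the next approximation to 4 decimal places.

(-0.8039, -2.6078)

At (1, -3/2): F = (-7.5000, -7.0000).
Jacobian J = [[-8·u + 2, 3], [-5·v^2, -10·u·v + 2·v]].
At the point, J = [[-6.0000, 3.0000], [-11.2500, 12.0000]] (det J = -38.2500).
Solving J·Δ = −F gives Δ = (-1.8039, -1.1078).
Then the next iterate is (u, v)₁ = (-0.8039, -2.6078).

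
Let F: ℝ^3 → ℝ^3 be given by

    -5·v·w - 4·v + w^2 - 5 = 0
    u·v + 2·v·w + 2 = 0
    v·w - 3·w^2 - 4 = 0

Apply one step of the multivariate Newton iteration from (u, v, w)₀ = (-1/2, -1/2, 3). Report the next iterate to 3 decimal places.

(0.646, -0.581, 1.230)

At (-1/2, -1/2, 3): F = (13.500, -0.750, -32.500).
Jacobian J = [[0, -5·w - 4, -5·v + 2·w], [v, u + 2·w, 2·v], [0, w, v - 6·w]].
At the point, J = [[0.000, -19.000, 8.500], [-0.500, 5.500, -1.000], [0.000, 3.000, -18.500]] (det J = 163.000).
Solving J·Δ = −F gives Δ = (1.146, -0.081, -1.770).
Then the next iterate is (u, v, w)₁ = (0.646, -0.581, 1.230).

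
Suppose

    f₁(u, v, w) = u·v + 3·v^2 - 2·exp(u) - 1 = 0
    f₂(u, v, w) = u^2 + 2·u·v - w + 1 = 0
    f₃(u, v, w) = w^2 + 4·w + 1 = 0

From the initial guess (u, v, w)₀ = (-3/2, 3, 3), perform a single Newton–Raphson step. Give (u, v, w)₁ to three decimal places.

(-0.714, 1.602, 0.800)

At (-3/2, 3, 3): F = (21.05374, -8.750, 22.000).
Jacobian J = [[v - 2·exp(u), u + 6·v, 0], [2·u + 2·v, 2·u, -1], [0, 0, 2·w + 4]].
At the point, J = [[2.55374, 16.500, 0.000], [3.000, -3.000, -1.000], [0.000, 0.000, 10.000]] (det J = -571.61219).
Solving J·Δ = −F gives Δ = (0.786, -1.398, -2.200).
Then the next iterate is (u, v, w)₁ = (-0.714, 1.602, 0.800).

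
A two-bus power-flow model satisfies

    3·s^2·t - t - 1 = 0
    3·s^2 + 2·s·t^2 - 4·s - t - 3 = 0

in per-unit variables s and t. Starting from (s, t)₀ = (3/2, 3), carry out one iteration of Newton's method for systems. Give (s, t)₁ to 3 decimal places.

At (3/2, 3): F = (16.250, 21.750).
Jacobian J = [[6·s·t, 3·s^2 - 1], [6·s + 2·t^2 - 4, 4·s·t - 1]].
At the point, J = [[27.000, 5.750], [23.000, 17.000]] (det J = 326.750).
Solving J·Δ = −F gives Δ = (-0.463, -0.653).
Then the next iterate is (s, t)₁ = (1.037, 2.347).

(1.037, 2.347)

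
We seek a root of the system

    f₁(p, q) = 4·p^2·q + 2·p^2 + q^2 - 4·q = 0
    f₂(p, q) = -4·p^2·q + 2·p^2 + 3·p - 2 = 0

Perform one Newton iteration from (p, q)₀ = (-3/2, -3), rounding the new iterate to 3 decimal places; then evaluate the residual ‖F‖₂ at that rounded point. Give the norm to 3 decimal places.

3.795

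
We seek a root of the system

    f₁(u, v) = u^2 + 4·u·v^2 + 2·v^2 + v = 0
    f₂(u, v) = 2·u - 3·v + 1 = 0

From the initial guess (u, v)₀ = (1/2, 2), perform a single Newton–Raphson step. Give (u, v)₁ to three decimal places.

At (1/2, 2): F = (18.250, -4.000).
Jacobian J = [[2·u + 4·v^2, 8·u·v + 4·v + 1], [2, -3]].
At the point, J = [[17.000, 17.000], [2.000, -3.000]] (det J = -85.000).
Solving J·Δ = −F gives Δ = (0.156, -1.229).
Then the next iterate is (u, v)₁ = (0.656, 0.771).

(0.656, 0.771)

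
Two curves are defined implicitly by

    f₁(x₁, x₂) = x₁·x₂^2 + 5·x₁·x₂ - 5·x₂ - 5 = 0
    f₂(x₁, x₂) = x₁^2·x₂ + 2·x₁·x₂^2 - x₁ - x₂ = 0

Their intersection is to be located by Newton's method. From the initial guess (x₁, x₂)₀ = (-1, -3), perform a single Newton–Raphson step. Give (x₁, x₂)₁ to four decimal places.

(-7.2000, 10.3000)

At (-1, -3): F = (16.0000, -17.0000).
Jacobian J = [[x₂^2 + 5·x₂, 2·x₁·x₂ + 5·x₁ - 5], [2·x₁·x₂ + 2·x₂^2 - 1, x₁^2 + 4·x₁·x₂ - 1]].
At the point, J = [[-6.0000, -4.0000], [23.0000, 12.0000]] (det J = 20.0000).
Solving J·Δ = −F gives Δ = (-6.2000, 13.3000).
Then the next iterate is (x₁, x₂)₁ = (-7.2000, 10.3000).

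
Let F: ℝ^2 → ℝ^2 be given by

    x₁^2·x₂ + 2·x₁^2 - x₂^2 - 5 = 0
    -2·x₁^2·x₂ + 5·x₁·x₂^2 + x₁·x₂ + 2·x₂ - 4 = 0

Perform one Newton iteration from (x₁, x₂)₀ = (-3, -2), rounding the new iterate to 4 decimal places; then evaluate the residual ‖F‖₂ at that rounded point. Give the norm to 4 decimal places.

8.0089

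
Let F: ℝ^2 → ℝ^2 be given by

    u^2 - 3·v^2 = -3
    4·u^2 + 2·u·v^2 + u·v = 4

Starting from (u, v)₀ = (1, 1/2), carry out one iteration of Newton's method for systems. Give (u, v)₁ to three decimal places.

(0.614, 1.326)

At (1, 1/2): F = (3.250, 1.000).
Jacobian J = [[2·u, -6·v], [8·u + 2·v^2 + v, 4·u·v + u]].
At the point, J = [[2.000, -3.000], [9.000, 3.000]] (det J = 33.000).
Solving J·Δ = −F gives Δ = (-0.386, 0.826).
Then the next iterate is (u, v)₁ = (0.614, 1.326).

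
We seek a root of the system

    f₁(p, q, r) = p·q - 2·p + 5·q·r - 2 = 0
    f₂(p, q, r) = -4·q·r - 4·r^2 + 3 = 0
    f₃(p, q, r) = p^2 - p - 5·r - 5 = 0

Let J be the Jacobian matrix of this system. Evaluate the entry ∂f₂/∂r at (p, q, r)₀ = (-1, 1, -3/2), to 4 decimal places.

8.0000

∂f₂/∂r = -4·q - 8·r.
At (-1, 1, -3/2) this is 8.0000.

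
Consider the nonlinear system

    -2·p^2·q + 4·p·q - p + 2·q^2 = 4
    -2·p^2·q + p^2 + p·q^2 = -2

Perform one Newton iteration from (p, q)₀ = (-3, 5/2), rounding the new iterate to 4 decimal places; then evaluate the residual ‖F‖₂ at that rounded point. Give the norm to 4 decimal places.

At (-3, 5/2): F = (-63.5000, -52.7500).
Jacobian J = [[-4·p·q + 4·q - 1, -2·p^2 + 4·p + 4·q], [-4·p·q + 2·p + q^2, -2·p^2 + 2·p·q]].
At the point, J = [[39.0000, -20.0000], [30.2500, -33.0000]] (det J = -682.0000).
Solving J·Δ = −F gives Δ = (1.5257, -0.2000).
Then the next iterate is (p, q)₁ = (-1.4743, 2.3000).
Re-evaluating at (-1.4743, 2.3000): F = (-15.507638, -13.623865), so ‖F‖₂ = 20.6421.

20.6421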